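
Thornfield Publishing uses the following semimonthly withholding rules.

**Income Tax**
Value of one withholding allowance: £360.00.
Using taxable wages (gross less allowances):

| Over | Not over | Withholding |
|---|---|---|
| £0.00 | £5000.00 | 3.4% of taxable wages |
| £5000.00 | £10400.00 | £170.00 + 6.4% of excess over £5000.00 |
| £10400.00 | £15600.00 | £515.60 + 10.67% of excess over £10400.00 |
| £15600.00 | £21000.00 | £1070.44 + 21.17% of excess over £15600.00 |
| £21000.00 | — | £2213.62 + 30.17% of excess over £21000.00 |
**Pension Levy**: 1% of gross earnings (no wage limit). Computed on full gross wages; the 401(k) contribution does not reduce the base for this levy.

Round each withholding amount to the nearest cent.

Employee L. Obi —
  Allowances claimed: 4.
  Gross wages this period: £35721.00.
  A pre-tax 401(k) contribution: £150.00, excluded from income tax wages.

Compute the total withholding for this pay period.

£6532.45

Income Tax: taxable = £35721.00 − £150.00 − 4×£360.00 = £34131.00
  £2213.62 + 30.17% × (£34131.00 − £21000.00) = £2213.62 + 30.17% × £13131.00 = £6175.24
Pension Levy: 1% × £35721.00 = £357.21
Total: £6175.24 + £357.21 = £6532.45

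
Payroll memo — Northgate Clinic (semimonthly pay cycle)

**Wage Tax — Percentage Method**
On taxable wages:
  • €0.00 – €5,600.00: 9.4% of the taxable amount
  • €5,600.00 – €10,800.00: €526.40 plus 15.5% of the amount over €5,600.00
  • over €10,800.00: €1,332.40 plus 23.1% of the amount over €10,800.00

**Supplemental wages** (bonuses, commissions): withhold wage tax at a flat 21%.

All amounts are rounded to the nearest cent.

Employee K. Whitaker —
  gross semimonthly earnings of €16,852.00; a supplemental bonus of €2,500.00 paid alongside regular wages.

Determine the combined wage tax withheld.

Wage Tax: taxable = €16,852.00
  €1,332.40 + 23.1% × (€16,852.00 − €10,800.00) = €1,332.40 + 23.1% × €6,052.00 = €2,730.41
Supplemental (21% flat on bonus): 21% × €2,500.00 = €525.00
Total wage tax: €2,730.41 + €525.00 = €3,255.41

€3,255.41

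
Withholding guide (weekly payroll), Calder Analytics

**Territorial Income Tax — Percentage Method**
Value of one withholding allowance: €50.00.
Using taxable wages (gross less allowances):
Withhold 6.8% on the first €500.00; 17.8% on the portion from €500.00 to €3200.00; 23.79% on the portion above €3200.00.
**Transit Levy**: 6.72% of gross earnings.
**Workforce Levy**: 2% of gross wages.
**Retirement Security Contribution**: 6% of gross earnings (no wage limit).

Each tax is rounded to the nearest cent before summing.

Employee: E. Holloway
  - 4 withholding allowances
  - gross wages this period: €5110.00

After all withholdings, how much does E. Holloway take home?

Territorial Income Tax: taxable = €5110.00 − 4×€50.00 = €4910.00
  €514.60 + 23.79% × (€4910.00 − €3200.00) = €514.60 + 23.79% × €1710.00 = €921.41
Transit Levy: 6.72% × €5110.00 = €343.39
Workforce Levy: 2% × €5110.00 = €102.20
Retirement Security Contribution: 6% × €5110.00 = €306.60
Total withheld: €921.41 + €343.39 + €102.20 + €306.60 = €1673.60
Net pay: €5110.00 − €1673.60 = €3436.40

€3436.40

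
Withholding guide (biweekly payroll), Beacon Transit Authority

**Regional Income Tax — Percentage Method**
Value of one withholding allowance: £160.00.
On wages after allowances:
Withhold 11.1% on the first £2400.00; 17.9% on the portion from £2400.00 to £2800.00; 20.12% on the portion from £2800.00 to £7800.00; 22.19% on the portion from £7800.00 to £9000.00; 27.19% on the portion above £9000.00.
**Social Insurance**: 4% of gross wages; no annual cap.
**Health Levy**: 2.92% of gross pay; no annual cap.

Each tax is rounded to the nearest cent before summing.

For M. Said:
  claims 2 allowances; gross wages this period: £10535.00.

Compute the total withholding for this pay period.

Regional Income Tax: taxable = £10535.00 − 2×£160.00 = £10215.00
  £1610.28 + 27.19% × (£10215.00 − £9000.00) = £1610.28 + 27.19% × £1215.00 = £1940.64
Social Insurance: 4% × £10535.00 = £421.40
Health Levy: 2.92% × £10535.00 = £307.62
Total: £1940.64 + £421.40 + £307.62 = £2669.66

£2669.66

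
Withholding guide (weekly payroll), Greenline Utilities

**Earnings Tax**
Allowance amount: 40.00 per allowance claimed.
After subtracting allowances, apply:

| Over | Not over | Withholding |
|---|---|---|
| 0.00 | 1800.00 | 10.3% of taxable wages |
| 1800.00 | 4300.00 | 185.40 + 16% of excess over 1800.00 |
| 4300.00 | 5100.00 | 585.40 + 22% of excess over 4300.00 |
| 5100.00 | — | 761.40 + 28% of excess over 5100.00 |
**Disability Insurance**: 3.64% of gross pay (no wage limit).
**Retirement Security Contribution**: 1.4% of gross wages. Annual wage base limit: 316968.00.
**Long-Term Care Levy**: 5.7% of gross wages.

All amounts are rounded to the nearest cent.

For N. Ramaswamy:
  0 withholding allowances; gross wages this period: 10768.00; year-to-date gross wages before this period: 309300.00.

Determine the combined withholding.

3461.53

Earnings Tax: taxable = 10768.00
  761.40 + 28% × (10768.00 − 5100.00) = 761.40 + 28% × 5668.00 = 2348.44
Disability Insurance: 3.64% × 10768.00 = 391.96
Retirement Security Contribution: cap 316968.00 − YTD 309300.00 = 7668.00 subject; 1.4% × 7668.00 = 107.35
Long-Term Care Levy: 5.7% × 10768.00 = 613.78
Total: 2348.44 + 391.96 + 107.35 + 613.78 = 3461.53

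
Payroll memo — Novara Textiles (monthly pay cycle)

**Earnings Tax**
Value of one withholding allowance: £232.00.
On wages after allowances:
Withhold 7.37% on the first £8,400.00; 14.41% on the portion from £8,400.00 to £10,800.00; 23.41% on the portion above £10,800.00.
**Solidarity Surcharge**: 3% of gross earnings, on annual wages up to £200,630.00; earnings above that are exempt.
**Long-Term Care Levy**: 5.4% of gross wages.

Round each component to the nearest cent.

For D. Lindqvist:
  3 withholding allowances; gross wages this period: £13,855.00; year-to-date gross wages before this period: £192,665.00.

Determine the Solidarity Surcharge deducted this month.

£238.95

Solidarity Surcharge: cap £200,630.00 − YTD £192,665.00 = £7,965.00 subject; 3% × £7,965.00 = £238.95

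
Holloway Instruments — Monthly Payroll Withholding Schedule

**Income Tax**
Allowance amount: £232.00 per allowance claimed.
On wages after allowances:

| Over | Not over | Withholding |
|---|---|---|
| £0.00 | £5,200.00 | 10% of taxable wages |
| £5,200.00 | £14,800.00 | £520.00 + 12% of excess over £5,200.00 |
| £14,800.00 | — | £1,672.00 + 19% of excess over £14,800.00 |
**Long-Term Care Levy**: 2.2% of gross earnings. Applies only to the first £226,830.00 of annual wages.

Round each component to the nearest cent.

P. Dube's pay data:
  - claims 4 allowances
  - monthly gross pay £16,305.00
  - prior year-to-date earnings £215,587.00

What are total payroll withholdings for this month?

£2,028.98

Income Tax: taxable = £16,305.00 − 4×£232.00 = £15,377.00
  £1,672.00 + 19% × (£15,377.00 − £14,800.00) = £1,672.00 + 19% × £577.00 = £1,781.63
Long-Term Care Levy: cap £226,830.00 − YTD £215,587.00 = £11,243.00 subject; 2.2% × £11,243.00 = £247.35
Total: £1,781.63 + £247.35 = £2,028.98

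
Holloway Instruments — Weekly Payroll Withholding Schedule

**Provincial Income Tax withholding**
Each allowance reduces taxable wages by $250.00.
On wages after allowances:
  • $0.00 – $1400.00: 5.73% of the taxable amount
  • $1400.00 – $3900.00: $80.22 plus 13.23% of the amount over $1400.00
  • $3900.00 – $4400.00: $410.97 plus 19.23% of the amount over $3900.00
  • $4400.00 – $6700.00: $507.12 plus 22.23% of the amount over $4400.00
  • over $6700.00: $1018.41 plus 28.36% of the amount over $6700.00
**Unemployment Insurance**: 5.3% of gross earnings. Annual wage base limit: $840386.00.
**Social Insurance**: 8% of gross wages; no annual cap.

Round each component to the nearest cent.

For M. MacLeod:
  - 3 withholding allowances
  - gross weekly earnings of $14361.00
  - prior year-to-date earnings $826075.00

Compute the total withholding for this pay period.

$4885.73

Provincial Income Tax: taxable = $14361.00 − 3×$250.00 = $13611.00
  $1018.41 + 28.36% × ($13611.00 − $6700.00) = $1018.41 + 28.36% × $6911.00 = $2978.37
Unemployment Insurance: cap $840386.00 − YTD $826075.00 = $14311.00 subject; 5.3% × $14311.00 = $758.48
Social Insurance: 8% × $14361.00 = $1148.88
Total: $2978.37 + $758.48 + $1148.88 = $4885.73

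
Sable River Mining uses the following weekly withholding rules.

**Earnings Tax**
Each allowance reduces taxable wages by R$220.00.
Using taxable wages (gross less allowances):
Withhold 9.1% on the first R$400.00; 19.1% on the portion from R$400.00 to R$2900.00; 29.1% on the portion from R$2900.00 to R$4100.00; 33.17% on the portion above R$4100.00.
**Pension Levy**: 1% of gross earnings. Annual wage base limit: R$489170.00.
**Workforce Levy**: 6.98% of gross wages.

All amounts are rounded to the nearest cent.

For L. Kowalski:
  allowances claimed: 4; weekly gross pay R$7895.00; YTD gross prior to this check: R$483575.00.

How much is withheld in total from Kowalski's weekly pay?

Earnings Tax: taxable = R$7895.00 − 4×R$220.00 = R$7015.00
  R$863.10 + 33.17% × (R$7015.00 − R$4100.00) = R$863.10 + 33.17% × R$2915.00 = R$1830.01
Pension Levy: cap R$489170.00 − YTD R$483575.00 = R$5595.00 subject; 1% × R$5595.00 = R$55.95
Workforce Levy: 6.98% × R$7895.00 = R$551.07
Total: R$1830.01 + R$55.95 + R$551.07 = R$2437.03

R$2437.03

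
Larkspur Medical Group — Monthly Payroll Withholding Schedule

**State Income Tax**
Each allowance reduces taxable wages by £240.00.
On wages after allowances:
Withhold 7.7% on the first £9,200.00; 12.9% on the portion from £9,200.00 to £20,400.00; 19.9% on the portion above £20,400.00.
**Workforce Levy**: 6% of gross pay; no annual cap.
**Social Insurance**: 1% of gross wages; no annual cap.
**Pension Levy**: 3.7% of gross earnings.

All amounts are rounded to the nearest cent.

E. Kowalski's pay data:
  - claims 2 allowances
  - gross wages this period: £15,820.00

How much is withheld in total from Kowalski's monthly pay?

£3,193.20

State Income Tax: taxable = £15,820.00 − 2×£240.00 = £15,340.00
  £708.40 + 12.9% × (£15,340.00 − £9,200.00) = £708.40 + 12.9% × £6,140.00 = £1,500.46
Workforce Levy: 6% × £15,820.00 = £949.20
Social Insurance: 1% × £15,820.00 = £158.20
Pension Levy: 3.7% × £15,820.00 = £585.34
Total: £1,500.46 + £949.20 + £158.20 + £585.34 = £3,193.20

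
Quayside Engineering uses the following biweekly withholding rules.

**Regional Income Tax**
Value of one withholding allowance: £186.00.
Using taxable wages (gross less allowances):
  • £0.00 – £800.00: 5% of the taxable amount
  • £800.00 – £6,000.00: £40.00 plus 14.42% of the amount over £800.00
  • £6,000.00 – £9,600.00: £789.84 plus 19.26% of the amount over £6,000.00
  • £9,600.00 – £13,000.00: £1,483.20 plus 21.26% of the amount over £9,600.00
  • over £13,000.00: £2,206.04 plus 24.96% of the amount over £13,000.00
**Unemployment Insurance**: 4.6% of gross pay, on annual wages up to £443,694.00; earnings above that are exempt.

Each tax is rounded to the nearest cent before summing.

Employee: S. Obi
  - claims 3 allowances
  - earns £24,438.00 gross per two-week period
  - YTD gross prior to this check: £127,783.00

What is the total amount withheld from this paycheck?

Regional Income Tax: taxable = £24,438.00 − 3×£186.00 = £23,880.00
  £2,206.04 + 24.96% × (£23,880.00 − £13,000.00) = £2,206.04 + 24.96% × £10,880.00 = £4,921.69
Unemployment Insurance: 4.6% × £24,438.00 = £1,124.15
Total: £4,921.69 + £1,124.15 = £6,045.84

£6,045.84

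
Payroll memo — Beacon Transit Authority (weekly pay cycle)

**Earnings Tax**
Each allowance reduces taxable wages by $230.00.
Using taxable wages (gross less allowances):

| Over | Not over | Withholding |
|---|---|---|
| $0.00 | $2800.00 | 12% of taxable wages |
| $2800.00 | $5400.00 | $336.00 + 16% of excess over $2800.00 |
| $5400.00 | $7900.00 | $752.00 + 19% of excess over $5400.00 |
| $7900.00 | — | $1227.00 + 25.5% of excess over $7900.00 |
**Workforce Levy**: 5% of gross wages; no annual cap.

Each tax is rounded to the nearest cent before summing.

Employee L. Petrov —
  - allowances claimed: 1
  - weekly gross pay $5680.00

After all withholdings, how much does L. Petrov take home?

$4634.50

Earnings Tax: taxable = $5680.00 − 1×$230.00 = $5450.00
  $752.00 + 19% × ($5450.00 − $5400.00) = $752.00 + 19% × $50.00 = $761.50
Workforce Levy: 5% × $5680.00 = $284.00
Total withheld: $761.50 + $284.00 = $1045.50
Net pay: $5680.00 − $1045.50 = $4634.50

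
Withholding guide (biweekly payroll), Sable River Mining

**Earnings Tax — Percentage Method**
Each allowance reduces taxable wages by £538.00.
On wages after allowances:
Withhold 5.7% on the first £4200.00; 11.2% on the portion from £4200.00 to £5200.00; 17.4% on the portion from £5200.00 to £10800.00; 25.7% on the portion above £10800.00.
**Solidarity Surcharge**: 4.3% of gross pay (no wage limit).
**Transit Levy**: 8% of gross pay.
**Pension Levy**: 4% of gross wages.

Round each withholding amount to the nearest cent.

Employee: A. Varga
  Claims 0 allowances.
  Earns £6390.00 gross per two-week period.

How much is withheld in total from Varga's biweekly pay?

Earnings Tax: taxable = £6390.00
  £351.40 + 17.4% × (£6390.00 − £5200.00) = £351.40 + 17.4% × £1190.00 = £558.46
Solidarity Surcharge: 4.3% × £6390.00 = £274.77
Transit Levy: 8% × £6390.00 = £511.20
Pension Levy: 4% × £6390.00 = £255.60
Total: £558.46 + £274.77 + £511.20 + £255.60 = £1600.03

£1600.03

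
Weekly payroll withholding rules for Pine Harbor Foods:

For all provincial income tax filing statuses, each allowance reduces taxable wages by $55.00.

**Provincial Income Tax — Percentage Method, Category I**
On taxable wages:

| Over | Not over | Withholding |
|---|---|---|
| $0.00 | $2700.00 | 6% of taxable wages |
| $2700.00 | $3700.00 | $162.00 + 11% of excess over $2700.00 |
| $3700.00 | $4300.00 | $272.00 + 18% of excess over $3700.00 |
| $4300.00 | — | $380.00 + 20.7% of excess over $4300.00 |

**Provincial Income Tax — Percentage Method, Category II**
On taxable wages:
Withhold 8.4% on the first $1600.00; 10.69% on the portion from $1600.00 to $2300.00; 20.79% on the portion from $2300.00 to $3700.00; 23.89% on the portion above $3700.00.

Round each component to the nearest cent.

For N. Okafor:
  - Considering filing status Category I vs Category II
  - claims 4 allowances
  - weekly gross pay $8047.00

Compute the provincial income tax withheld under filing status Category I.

$1110.09

Provincial Income Tax (Category I): taxable = $8047.00 − 4×$55.00 = $7827.00
  $380.00 + 20.7% × ($7827.00 − $4300.00) = $380.00 + 20.7% × $3527.00 = $1110.09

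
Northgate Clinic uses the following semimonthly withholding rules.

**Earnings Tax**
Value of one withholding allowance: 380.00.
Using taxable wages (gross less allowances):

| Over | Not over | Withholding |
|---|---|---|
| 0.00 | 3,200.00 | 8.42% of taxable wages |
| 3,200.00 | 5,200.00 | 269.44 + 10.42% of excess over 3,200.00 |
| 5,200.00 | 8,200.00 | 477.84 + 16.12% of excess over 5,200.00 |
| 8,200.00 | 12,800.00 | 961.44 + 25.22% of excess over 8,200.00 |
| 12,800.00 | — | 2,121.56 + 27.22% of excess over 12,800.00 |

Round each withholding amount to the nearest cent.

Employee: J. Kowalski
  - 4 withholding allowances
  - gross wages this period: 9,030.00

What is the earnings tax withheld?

Earnings Tax: taxable = 9,030.00 − 4×380.00 = 7,510.00
  477.84 + 16.12% × (7,510.00 − 5,200.00) = 477.84 + 16.12% × 2,310.00 = 850.21

850.21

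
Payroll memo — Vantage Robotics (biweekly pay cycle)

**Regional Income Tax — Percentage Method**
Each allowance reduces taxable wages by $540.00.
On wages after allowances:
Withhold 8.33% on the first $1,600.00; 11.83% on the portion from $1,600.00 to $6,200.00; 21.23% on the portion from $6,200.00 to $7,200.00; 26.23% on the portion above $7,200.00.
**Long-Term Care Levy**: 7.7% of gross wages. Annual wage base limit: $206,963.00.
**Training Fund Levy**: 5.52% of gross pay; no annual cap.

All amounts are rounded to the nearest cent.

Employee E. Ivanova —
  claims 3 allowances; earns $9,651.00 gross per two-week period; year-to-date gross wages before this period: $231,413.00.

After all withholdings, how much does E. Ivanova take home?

Regional Income Tax: taxable = $9,651.00 − 3×$540.00 = $8,031.00
  $889.76 + 26.23% × ($8,031.00 − $7,200.00) = $889.76 + 26.23% × $831.00 = $1,107.73
Long-Term Care Levy: YTD $231,413.00 ≥ cap $206,963.00 → $0.00
Training Fund Levy: 5.52% × $9,651.00 = $532.74
Total withheld: $1,107.73 + $0.00 + $532.74 = $1,640.47
Net pay: $9,651.00 − $1,640.47 = $8,010.53

$8,010.53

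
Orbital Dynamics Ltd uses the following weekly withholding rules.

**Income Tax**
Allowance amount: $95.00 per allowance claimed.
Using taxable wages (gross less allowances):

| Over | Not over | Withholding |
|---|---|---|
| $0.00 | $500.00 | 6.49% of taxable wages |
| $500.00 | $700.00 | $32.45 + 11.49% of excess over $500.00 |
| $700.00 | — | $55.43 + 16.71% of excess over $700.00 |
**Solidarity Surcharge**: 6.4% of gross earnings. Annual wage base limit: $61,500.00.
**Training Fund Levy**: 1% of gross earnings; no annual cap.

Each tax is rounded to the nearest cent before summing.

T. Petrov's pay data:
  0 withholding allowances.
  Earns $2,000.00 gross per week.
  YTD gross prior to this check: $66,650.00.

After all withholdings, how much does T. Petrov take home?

$1,707.34

Income Tax: taxable = $2,000.00
  $55.43 + 16.71% × ($2,000.00 − $700.00) = $55.43 + 16.71% × $1,300.00 = $272.66
Solidarity Surcharge: YTD $66,650.00 ≥ cap $61,500.00 → $0.00
Training Fund Levy: 1% × $2,000.00 = $20.00
Total withheld: $272.66 + $0.00 + $20.00 = $292.66
Net pay: $2,000.00 − $292.66 = $1,707.34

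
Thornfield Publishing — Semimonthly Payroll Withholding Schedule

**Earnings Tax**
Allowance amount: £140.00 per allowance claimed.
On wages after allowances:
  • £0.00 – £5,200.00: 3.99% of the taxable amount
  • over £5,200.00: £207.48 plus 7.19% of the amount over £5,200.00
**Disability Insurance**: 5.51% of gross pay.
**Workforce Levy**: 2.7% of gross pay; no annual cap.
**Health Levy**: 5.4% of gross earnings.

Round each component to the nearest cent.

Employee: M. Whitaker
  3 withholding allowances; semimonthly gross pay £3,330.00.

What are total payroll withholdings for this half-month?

Earnings Tax: taxable = £3,330.00 − 3×£140.00 = £2,910.00
  3.99% × £2,910.00 = £116.11
Disability Insurance: 5.51% × £3,330.00 = £183.48
Workforce Levy: 2.7% × £3,330.00 = £89.91
Health Levy: 5.4% × £3,330.00 = £179.82
Total: £116.11 + £183.48 + £89.91 + £179.82 = £569.32

£569.32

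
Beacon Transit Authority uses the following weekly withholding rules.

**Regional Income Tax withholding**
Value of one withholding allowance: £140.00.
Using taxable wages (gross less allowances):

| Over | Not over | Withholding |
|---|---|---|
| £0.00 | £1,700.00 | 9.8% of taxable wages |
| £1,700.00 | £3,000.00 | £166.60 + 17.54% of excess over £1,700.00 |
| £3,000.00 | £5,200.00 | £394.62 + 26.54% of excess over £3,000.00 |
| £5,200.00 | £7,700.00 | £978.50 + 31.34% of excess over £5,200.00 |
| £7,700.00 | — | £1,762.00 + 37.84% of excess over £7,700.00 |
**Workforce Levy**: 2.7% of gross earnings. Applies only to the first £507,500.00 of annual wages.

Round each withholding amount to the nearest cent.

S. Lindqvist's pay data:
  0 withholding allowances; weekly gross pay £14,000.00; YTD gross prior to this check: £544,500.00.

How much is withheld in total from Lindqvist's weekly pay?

Regional Income Tax: taxable = £14,000.00
  £1,762.00 + 37.84% × (£14,000.00 − £7,700.00) = £1,762.00 + 37.84% × £6,300.00 = £4,145.92
Workforce Levy: YTD £544,500.00 ≥ cap £507,500.00 → £0.00
Total: £4,145.92 + £0.00 = £4,145.92

£4,145.92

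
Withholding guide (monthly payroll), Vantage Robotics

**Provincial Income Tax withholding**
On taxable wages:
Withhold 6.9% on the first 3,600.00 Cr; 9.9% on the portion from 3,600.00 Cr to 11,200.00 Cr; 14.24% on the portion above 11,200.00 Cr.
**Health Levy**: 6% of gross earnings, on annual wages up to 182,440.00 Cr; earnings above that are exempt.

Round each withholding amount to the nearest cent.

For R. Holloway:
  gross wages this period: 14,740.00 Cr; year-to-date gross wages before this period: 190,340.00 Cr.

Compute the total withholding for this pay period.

Provincial Income Tax: taxable = 14,740.00 Cr
  1,000.80 Cr + 14.24% × (14,740.00 Cr − 11,200.00 Cr) = 1,000.80 Cr + 14.24% × 3,540.00 Cr = 1,504.90 Cr
Health Levy: YTD 190,340.00 Cr ≥ cap 182,440.00 Cr → 0.00 Cr
Total: 1,504.90 Cr + 0.00 Cr = 1,504.90 Cr

1,504.90 Cr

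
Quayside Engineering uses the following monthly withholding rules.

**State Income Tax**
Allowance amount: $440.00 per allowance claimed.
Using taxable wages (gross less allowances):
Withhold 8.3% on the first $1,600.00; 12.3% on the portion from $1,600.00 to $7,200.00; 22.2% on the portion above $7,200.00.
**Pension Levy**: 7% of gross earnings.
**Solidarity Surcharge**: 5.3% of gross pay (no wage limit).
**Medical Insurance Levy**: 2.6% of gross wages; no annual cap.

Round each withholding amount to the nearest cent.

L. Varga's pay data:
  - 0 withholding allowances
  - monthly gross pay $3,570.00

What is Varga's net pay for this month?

State Income Tax: taxable = $3,570.00
  $132.80 + 12.3% × ($3,570.00 − $1,600.00) = $132.80 + 12.3% × $1,970.00 = $375.11
Pension Levy: 7% × $3,570.00 = $249.90
Solidarity Surcharge: 5.3% × $3,570.00 = $189.21
Medical Insurance Levy: 2.6% × $3,570.00 = $92.82
Total withheld: $375.11 + $249.90 + $189.21 + $92.82 = $907.04
Net pay: $3,570.00 − $907.04 = $2,662.96

$2,662.96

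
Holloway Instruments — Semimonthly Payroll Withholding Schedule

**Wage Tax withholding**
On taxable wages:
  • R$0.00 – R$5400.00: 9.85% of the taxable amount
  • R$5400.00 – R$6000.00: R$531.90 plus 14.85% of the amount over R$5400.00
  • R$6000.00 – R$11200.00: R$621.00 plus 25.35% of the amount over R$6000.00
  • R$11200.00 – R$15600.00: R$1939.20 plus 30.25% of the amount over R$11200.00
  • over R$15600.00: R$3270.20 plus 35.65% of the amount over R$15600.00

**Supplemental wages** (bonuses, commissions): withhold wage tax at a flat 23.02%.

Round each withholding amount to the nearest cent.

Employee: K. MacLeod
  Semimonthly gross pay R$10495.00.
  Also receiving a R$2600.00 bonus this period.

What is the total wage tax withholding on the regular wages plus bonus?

R$2359.00

Wage Tax: taxable = R$10495.00
  R$621.00 + 25.35% × (R$10495.00 − R$6000.00) = R$621.00 + 25.35% × R$4495.00 = R$1760.48
Supplemental (23.02% flat on bonus): 23.02% × R$2600.00 = R$598.52
Total wage tax: R$1760.48 + R$598.52 = R$2359.00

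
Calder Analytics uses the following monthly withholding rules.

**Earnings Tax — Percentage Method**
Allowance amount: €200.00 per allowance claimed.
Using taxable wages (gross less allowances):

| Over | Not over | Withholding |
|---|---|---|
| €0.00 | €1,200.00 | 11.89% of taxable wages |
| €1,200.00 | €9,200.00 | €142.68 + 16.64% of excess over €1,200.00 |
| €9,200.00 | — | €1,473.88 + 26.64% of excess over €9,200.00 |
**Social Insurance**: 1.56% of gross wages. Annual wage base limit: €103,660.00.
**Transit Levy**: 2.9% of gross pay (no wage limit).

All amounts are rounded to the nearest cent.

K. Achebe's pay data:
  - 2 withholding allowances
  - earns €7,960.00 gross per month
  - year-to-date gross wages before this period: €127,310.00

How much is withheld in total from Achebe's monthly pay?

Earnings Tax: taxable = €7,960.00 − 2×€200.00 = €7,560.00
  €142.68 + 16.64% × (€7,560.00 − €1,200.00) = €142.68 + 16.64% × €6,360.00 = €1,200.98
Social Insurance: YTD €127,310.00 ≥ cap €103,660.00 → €0.00
Transit Levy: 2.9% × €7,960.00 = €230.84
Total: €1,200.98 + €0.00 + €230.84 = €1,431.82

€1,431.82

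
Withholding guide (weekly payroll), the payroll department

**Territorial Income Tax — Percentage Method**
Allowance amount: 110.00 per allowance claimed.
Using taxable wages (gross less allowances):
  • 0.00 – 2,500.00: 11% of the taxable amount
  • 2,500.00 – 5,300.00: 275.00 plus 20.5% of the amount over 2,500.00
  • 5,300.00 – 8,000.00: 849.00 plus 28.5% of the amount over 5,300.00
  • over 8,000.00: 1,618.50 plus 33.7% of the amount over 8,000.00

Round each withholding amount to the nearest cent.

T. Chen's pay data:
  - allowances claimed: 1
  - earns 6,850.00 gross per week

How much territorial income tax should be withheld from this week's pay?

1,259.40

Territorial Income Tax: taxable = 6,850.00 − 1×110.00 = 6,740.00
  849.00 + 28.5% × (6,740.00 − 5,300.00) = 849.00 + 28.5% × 1,440.00 = 1,259.40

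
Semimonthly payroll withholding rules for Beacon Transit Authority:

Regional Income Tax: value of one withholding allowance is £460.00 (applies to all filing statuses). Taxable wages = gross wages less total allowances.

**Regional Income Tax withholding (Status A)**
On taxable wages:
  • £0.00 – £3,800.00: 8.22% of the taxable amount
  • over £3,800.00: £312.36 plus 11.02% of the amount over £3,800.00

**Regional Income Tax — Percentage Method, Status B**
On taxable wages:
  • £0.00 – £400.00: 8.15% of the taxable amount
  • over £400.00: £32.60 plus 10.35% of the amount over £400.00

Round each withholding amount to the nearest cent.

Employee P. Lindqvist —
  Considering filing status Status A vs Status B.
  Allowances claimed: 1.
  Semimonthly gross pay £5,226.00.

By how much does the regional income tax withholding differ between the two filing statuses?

£65.67

Regional Income Tax (Status A): taxable = £5,226.00 − 1×£460.00 = £4,766.00
  £312.36 + 11.02% × (£4,766.00 − £3,800.00) = £312.36 + 11.02% × £966.00 = £418.81
Regional Income Tax (Status B): taxable = £5,226.00 − 1×£460.00 = £4,766.00
  £32.60 + 10.35% × (£4,766.00 − £400.00) = £32.60 + 10.35% × £4,366.00 = £484.48
Difference: |£418.81 − £484.48| = £65.67 (higher under Status B)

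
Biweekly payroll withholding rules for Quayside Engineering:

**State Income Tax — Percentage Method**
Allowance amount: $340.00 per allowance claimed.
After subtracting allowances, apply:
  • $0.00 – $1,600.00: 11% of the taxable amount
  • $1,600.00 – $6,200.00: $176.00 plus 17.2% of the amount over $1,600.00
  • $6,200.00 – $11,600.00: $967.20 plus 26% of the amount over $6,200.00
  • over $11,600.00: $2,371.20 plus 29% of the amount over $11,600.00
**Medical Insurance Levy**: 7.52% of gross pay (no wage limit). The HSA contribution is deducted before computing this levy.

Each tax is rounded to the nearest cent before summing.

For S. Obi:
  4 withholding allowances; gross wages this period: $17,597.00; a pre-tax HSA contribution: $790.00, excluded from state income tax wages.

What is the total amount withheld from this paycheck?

State Income Tax: taxable = $17,597.00 − $790.00 − 4×$340.00 = $15,447.00
  $2,371.20 + 29% × ($15,447.00 − $11,600.00) = $2,371.20 + 29% × $3,847.00 = $3,486.83
Medical Insurance Levy: 7.52% × $16,807.00 = $1,263.89
Total: $3,486.83 + $1,263.89 = $4,750.72

$4,750.72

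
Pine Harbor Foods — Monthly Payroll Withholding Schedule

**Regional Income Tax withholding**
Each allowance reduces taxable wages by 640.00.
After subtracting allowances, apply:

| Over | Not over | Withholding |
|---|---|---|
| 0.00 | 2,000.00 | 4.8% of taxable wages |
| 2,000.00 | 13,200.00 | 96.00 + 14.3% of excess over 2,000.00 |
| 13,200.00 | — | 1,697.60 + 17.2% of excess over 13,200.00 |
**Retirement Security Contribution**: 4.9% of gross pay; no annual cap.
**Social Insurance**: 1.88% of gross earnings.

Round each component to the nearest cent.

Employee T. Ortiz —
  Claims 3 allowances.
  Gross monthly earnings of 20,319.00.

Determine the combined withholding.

3,969.46

Regional Income Tax: taxable = 20,319.00 − 3×640.00 = 18,399.00
  1,697.60 + 17.2% × (18,399.00 − 13,200.00) = 1,697.60 + 17.2% × 5,199.00 = 2,591.83
Retirement Security Contribution: 4.9% × 20,319.00 = 995.63
Social Insurance: 1.88% × 20,319.00 = 382.00
Total: 2,591.83 + 995.63 + 382.00 = 3,969.46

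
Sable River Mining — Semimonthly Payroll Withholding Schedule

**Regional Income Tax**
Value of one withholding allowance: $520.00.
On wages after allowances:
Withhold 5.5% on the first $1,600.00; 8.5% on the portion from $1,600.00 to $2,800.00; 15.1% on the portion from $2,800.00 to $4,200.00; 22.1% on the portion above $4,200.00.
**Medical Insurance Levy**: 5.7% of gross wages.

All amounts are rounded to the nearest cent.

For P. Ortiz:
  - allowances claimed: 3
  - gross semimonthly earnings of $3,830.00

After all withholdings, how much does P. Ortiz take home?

$3,466.74

Regional Income Tax: taxable = $3,830.00 − 3×$520.00 = $2,270.00
  $88.00 + 8.5% × ($2,270.00 − $1,600.00) = $88.00 + 8.5% × $670.00 = $144.95
Medical Insurance Levy: 5.7% × $3,830.00 = $218.31
Total withheld: $144.95 + $218.31 = $363.26
Net pay: $3,830.00 − $363.26 = $3,466.74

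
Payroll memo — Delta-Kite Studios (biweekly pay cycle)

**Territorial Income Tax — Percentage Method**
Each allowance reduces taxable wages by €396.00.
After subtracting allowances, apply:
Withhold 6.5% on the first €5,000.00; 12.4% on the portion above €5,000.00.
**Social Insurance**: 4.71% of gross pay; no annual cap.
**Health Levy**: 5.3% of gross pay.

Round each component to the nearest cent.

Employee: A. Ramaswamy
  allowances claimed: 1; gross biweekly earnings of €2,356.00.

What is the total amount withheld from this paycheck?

€363.24

Territorial Income Tax: taxable = €2,356.00 − 1×€396.00 = €1,960.00
  6.5% × €1,960.00 = €127.40
Social Insurance: 4.71% × €2,356.00 = €110.97
Health Levy: 5.3% × €2,356.00 = €124.87
Total: €127.40 + €110.97 + €124.87 = €363.24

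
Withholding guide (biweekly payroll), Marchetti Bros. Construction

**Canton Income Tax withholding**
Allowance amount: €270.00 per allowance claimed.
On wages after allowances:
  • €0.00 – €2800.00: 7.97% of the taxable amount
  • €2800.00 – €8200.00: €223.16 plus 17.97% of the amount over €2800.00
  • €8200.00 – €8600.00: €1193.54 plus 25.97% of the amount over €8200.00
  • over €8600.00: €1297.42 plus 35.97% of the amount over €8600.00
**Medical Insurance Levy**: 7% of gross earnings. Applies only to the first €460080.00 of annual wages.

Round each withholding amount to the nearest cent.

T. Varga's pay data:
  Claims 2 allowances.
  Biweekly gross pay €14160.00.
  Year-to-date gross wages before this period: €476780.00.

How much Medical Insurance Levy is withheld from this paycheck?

Medical Insurance Levy: YTD €476780.00 ≥ cap €460080.00 → €0.00

€0.00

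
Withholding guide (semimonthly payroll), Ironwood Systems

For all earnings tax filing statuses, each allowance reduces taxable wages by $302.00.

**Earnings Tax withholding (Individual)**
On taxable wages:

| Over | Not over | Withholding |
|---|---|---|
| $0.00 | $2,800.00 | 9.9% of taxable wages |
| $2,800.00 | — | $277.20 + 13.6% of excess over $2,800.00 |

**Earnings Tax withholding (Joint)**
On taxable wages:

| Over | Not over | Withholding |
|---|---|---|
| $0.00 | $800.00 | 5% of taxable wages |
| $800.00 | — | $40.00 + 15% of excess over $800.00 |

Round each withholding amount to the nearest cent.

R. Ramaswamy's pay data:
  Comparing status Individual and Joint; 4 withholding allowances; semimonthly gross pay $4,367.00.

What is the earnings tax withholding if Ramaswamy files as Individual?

Earnings Tax (Individual): taxable = $4,367.00 − 4×$302.00 = $3,159.00
  $277.20 + 13.6% × ($3,159.00 − $2,800.00) = $277.20 + 13.6% × $359.00 = $326.02

$326.02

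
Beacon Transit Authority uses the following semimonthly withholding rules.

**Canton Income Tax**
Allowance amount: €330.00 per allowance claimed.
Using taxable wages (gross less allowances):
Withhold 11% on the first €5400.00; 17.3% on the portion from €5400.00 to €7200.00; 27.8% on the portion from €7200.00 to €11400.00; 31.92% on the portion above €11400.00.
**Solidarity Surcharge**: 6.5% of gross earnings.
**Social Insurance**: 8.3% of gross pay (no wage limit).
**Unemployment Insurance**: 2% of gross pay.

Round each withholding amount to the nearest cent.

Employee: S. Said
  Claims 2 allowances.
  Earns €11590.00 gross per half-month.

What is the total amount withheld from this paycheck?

Canton Income Tax: taxable = €11590.00 − 2×€330.00 = €10930.00
  €905.40 + 27.8% × (€10930.00 − €7200.00) = €905.40 + 27.8% × €3730.00 = €1942.34
Solidarity Surcharge: 6.5% × €11590.00 = €753.35
Social Insurance: 8.3% × €11590.00 = €961.97
Unemployment Insurance: 2% × €11590.00 = €231.80
Total: €1942.34 + €753.35 + €961.97 + €231.80 = €3889.46

€3889.46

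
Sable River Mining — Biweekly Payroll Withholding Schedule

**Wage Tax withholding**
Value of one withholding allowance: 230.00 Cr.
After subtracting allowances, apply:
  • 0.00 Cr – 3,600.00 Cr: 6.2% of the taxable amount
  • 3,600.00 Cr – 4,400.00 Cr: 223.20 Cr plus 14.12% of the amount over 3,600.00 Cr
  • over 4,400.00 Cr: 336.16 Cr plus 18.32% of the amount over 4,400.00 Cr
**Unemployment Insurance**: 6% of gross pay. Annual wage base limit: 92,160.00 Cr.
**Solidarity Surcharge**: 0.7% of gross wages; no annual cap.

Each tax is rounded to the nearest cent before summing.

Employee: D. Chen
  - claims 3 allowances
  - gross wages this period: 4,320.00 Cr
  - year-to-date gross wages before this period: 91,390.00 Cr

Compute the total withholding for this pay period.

Wage Tax: taxable = 4,320.00 Cr − 3×230.00 Cr = 3,630.00 Cr
  223.20 Cr + 14.12% × (3,630.00 Cr − 3,600.00 Cr) = 223.20 Cr + 14.12% × 30.00 Cr = 227.44 Cr
Unemployment Insurance: cap 92,160.00 Cr − YTD 91,390.00 Cr = 770.00 Cr subject; 6% × 770.00 Cr = 46.20 Cr
Solidarity Surcharge: 0.7% × 4,320.00 Cr = 30.24 Cr
Total: 227.44 Cr + 46.20 Cr + 30.24 Cr = 303.88 Cr

303.88 Cr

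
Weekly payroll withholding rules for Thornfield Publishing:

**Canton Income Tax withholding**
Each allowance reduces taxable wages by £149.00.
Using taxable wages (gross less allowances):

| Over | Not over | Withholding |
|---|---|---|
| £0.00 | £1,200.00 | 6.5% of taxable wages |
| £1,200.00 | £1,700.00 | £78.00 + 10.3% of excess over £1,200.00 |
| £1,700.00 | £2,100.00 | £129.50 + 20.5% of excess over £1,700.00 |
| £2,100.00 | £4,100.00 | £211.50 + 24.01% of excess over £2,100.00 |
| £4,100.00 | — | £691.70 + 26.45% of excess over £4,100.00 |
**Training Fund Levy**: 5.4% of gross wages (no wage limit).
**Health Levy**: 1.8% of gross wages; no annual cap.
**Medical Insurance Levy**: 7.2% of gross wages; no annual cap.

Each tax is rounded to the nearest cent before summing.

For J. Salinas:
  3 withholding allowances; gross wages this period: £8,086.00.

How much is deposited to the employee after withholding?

Canton Income Tax: taxable = £8,086.00 − 3×£149.00 = £7,639.00
  £691.70 + 26.45% × (£7,639.00 − £4,100.00) = £691.70 + 26.45% × £3,539.00 = £1,627.77
Training Fund Levy: 5.4% × £8,086.00 = £436.64
Health Levy: 1.8% × £8,086.00 = £145.55
Medical Insurance Levy: 7.2% × £8,086.00 = £582.19
Total withheld: £1,627.77 + £436.64 + £145.55 + £582.19 = £2,792.15
Net pay: £8,086.00 − £2,792.15 = £5,293.85

£5,293.85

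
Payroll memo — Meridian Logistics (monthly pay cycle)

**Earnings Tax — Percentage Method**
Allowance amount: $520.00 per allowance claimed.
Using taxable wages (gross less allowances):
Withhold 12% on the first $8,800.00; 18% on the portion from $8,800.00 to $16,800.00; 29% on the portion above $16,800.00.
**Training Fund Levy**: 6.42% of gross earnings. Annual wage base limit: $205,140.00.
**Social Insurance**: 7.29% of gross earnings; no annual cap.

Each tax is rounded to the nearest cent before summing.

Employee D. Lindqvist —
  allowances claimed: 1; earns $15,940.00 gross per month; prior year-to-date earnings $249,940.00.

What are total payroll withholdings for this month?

$3,409.63

Earnings Tax: taxable = $15,940.00 − 1×$520.00 = $15,420.00
  $1,056.00 + 18% × ($15,420.00 − $8,800.00) = $1,056.00 + 18% × $6,620.00 = $2,247.60
Training Fund Levy: YTD $249,940.00 ≥ cap $205,140.00 → $0.00
Social Insurance: 7.29% × $15,940.00 = $1,162.03
Total: $2,247.60 + $0.00 + $1,162.03 = $3,409.63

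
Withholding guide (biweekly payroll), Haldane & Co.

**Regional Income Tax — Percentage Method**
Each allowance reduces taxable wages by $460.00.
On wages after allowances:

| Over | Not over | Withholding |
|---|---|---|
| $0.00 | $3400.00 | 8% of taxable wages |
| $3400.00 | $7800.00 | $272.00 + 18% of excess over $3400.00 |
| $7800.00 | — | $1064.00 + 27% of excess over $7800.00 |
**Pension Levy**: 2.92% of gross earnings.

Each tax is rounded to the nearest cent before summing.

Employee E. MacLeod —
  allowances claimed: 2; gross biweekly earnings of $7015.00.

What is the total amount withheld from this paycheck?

Regional Income Tax: taxable = $7015.00 − 2×$460.00 = $6095.00
  $272.00 + 18% × ($6095.00 − $3400.00) = $272.00 + 18% × $2695.00 = $757.10
Pension Levy: 2.92% × $7015.00 = $204.84
Total: $757.10 + $204.84 = $961.94

$961.94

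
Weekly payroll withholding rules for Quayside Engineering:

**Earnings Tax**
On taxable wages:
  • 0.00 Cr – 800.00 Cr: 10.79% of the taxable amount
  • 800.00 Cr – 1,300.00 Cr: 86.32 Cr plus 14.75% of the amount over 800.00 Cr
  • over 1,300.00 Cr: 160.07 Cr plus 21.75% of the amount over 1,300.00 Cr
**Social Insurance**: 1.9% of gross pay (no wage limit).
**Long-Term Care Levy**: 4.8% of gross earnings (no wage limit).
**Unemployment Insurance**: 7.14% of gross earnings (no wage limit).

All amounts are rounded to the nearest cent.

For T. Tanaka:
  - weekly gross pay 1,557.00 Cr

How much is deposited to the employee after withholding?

Earnings Tax: taxable = 1,557.00 Cr
  160.07 Cr + 21.75% × (1,557.00 Cr − 1,300.00 Cr) = 160.07 Cr + 21.75% × 257.00 Cr = 215.97 Cr
Social Insurance: 1.9% × 1,557.00 Cr = 29.58 Cr
Long-Term Care Levy: 4.8% × 1,557.00 Cr = 74.74 Cr
Unemployment Insurance: 7.14% × 1,557.00 Cr = 111.17 Cr
Total withheld: 215.97 Cr + 29.58 Cr + 74.74 Cr + 111.17 Cr = 431.46 Cr
Net pay: 1,557.00 Cr − 431.46 Cr = 1,125.54 Cr

1,125.54 Cr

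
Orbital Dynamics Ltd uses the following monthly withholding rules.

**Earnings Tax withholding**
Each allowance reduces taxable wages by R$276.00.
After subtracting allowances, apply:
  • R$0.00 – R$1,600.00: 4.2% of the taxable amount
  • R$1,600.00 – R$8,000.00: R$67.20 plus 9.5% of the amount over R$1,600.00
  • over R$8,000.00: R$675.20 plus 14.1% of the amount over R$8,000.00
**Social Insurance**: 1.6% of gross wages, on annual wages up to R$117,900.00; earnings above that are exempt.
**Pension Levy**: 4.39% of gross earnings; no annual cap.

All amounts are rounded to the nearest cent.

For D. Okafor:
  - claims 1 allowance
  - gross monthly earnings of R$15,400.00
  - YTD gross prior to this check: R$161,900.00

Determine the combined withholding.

Earnings Tax: taxable = R$15,400.00 − 1×R$276.00 = R$15,124.00
  R$675.20 + 14.1% × (R$15,124.00 − R$8,000.00) = R$675.20 + 14.1% × R$7,124.00 = R$1,679.68
Social Insurance: YTD R$161,900.00 ≥ cap R$117,900.00 → R$0.00
Pension Levy: 4.39% × R$15,400.00 = R$676.06
Total: R$1,679.68 + R$0.00 + R$676.06 = R$2,355.74

R$2,355.74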